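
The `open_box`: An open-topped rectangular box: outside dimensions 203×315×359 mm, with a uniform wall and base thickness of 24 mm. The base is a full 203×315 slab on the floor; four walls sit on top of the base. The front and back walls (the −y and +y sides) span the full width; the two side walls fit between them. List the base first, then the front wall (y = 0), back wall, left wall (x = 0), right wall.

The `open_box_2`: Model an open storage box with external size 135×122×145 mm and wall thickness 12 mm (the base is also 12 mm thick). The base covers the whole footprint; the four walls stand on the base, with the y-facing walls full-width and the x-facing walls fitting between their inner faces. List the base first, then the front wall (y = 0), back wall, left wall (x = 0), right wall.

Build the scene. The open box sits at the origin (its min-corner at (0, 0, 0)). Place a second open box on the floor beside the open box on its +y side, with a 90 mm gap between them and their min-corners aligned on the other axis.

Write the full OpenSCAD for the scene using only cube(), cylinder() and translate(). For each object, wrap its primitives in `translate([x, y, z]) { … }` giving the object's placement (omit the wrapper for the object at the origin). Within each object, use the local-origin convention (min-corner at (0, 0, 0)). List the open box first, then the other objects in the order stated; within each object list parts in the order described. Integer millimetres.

cube([203, 315, 24]);
translate([0, 0, 24]) cube([203, 24, 335]);
translate([0, 291, 24]) cube([203, 24, 335]);
translate([0, 24, 24]) cube([24, 267, 335]);
translate([179, 24, 24]) cube([24, 267, 335]);
translate([0, 405, 0]) {
  cube([135, 122, 12]);
  translate([0, 0, 12]) cube([135, 12, 133]);
  translate([0, 110, 12]) cube([135, 12, 133]);
  translate([0, 12, 12]) cube([12, 98, 133]);
  translate([123, 12, 12]) cube([12, 98, 133]);
}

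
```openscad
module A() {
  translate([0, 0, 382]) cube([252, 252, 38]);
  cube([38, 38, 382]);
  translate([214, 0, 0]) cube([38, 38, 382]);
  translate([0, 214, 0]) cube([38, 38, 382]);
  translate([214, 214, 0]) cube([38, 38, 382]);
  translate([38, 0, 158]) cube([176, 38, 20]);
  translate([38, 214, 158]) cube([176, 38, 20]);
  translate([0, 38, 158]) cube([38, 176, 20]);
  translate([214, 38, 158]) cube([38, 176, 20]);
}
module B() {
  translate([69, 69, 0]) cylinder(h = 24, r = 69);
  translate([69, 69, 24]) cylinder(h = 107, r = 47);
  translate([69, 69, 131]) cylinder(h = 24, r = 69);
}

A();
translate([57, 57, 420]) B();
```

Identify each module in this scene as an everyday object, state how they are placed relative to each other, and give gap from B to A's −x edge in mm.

The spool's min-x is at 57; the stool's min-x is 0; gap = 57 mm.

A is a stool. B is a spool. The spool is on top of the stool, centred. The gap from the spool to the stool's −x edge is 57 mm.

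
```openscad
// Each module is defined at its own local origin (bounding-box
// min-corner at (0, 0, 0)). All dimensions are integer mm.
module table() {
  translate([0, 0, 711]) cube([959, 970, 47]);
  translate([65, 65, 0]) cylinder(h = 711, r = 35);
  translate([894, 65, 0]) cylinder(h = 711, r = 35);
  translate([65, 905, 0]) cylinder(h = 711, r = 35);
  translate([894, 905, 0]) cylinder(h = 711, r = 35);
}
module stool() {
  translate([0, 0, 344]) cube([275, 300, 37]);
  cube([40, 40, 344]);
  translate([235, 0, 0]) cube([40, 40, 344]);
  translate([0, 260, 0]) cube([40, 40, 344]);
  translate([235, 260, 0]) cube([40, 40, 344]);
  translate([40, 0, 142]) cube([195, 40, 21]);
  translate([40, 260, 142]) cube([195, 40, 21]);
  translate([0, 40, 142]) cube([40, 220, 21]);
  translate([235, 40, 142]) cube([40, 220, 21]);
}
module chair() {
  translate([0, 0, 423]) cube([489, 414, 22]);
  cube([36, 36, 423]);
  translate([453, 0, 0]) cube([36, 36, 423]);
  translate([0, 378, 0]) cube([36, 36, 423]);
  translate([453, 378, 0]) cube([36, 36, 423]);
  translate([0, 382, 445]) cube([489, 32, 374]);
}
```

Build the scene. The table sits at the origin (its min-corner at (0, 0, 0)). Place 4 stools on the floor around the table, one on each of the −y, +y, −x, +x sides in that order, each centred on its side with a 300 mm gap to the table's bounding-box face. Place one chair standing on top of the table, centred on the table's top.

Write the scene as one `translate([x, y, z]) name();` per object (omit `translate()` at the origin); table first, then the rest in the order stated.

table();
translate([342, -600, 0]) stool();
translate([342, 1270, 0]) stool();
translate([-575, 335, 0]) stool();
translate([1259, 335, 0]) stool();
translate([235, 278, 758]) chair();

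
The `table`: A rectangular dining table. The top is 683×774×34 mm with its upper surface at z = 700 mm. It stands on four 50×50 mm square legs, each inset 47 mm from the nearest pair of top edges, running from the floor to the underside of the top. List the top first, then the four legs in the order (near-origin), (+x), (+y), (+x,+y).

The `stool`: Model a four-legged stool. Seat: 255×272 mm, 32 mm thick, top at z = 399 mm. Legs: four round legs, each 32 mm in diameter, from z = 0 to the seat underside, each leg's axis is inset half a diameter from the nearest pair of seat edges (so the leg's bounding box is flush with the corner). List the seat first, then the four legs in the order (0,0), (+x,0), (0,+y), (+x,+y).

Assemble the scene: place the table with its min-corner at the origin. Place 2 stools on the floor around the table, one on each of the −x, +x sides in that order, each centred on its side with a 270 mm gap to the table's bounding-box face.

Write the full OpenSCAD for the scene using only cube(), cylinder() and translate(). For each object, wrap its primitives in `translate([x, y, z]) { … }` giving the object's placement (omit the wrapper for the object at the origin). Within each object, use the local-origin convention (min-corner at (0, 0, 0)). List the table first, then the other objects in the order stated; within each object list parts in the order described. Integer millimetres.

translate([0, 0, 666]) cube([683, 774, 34]);
translate([47, 47, 0]) cube([50, 50, 666]);
translate([586, 47, 0]) cube([50, 50, 666]);
translate([47, 677, 0]) cube([50, 50, 666]);
translate([586, 677, 0]) cube([50, 50, 666]);
translate([-525, 251, 0]) {
  translate([0, 0, 367]) cube([255, 272, 32]);
  translate([16, 16, 0]) cylinder(h = 367, r = 16);
  translate([239, 16, 0]) cylinder(h = 367, r = 16);
  translate([16, 256, 0]) cylinder(h = 367, r = 16);
  translate([239, 256, 0]) cylinder(h = 367, r = 16);
}
translate([953, 251, 0]) {
  translate([0, 0, 367]) cube([255, 272, 32]);
  translate([16, 16, 0]) cylinder(h = 367, r = 16);
  translate([239, 16, 0]) cylinder(h = 367, r = 16);
  translate([16, 256, 0]) cylinder(h = 367, r = 16);
  translate([239, 256, 0]) cylinder(h = 367, r = 16);
}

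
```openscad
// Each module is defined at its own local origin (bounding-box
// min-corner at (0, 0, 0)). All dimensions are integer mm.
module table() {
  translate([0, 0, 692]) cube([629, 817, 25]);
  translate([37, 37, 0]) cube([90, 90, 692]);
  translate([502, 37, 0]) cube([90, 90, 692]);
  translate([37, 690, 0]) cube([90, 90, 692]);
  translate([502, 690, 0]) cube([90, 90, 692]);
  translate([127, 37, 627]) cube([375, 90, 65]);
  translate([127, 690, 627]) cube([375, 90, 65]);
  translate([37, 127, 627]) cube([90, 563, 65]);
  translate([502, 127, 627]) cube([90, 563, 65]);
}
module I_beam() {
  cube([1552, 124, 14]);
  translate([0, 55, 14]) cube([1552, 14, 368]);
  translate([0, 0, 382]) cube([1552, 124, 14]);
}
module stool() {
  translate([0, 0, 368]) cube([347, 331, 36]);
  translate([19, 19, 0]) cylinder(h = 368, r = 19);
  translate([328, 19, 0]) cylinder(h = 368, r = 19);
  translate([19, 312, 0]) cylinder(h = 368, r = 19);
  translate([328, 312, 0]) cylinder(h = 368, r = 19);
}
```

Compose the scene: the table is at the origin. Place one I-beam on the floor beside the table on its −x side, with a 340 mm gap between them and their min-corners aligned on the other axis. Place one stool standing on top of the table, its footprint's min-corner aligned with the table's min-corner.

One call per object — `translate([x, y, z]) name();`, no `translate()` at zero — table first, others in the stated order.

table();
translate([-1892, 0, 0]) I_beam();
translate([0, 0, 717]) stool();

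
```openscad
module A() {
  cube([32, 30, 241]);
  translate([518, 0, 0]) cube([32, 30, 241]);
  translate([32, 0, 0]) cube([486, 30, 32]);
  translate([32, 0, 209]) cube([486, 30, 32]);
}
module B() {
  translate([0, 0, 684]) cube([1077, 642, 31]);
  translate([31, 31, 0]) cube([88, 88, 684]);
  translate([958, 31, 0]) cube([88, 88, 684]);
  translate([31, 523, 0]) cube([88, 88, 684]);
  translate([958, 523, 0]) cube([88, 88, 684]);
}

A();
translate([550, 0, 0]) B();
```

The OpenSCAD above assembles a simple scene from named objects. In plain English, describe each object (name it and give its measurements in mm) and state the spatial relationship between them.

A is a picture frame with a 486×177 mm rectangular opening (x by z) and a uniform 32 mm border on every side. Frame depth is 30 mm along y. It is built from two vertical stiles running the full outside height and two horizontal rails spanning the gap between the stiles.

B is a table with a 1077×642 mm rectangular top, 31 mm thick, top surface at z = 715 mm, supported by four 88×88 mm square legs, each inset 31 mm from the nearest pair of top edges, running from the floor.

The table is against the picture frame's +x side, with their −y faces flush.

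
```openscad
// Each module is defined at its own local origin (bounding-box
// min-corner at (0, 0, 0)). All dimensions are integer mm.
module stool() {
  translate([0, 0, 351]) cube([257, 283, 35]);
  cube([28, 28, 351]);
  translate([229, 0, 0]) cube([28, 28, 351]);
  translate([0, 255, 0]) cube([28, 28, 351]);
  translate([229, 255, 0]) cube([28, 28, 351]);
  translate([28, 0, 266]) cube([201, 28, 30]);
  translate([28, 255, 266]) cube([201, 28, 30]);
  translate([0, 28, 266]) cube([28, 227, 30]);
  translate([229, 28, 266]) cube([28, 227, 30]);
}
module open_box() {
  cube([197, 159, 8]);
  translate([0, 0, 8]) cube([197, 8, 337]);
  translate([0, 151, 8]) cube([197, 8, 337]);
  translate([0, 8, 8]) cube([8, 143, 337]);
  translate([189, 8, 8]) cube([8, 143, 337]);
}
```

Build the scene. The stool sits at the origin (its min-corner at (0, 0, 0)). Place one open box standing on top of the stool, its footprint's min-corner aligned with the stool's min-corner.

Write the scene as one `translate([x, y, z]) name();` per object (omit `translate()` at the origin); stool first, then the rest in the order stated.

stool();
translate([0, 0, 386]) open_box();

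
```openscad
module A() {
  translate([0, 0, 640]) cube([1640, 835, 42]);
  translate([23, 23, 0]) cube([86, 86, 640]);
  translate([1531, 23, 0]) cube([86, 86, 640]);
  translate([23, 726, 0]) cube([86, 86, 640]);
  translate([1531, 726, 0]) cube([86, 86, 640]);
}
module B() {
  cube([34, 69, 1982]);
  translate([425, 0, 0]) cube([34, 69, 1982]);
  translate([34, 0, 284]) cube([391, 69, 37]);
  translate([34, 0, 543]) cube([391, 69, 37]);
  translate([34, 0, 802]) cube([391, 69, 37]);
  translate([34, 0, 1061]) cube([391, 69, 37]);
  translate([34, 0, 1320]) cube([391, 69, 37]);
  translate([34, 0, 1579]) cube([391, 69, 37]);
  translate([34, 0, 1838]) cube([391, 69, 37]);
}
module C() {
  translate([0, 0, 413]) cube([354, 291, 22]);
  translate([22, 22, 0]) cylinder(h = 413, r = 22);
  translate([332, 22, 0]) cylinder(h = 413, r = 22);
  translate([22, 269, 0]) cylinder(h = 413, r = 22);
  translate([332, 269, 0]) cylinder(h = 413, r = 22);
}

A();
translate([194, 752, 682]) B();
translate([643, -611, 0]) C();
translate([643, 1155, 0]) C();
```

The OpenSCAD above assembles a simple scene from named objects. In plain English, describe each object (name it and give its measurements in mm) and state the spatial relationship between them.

A is a table: top 1640 mm (x) × 835 mm (y), 42 mm thick, upper face at z = 682 mm, on four 86×86 mm square legs, each inset 23 mm from the nearest pair of top edges, running from z = 0 to the bottom of the top.

B is a straight ladder. Two 34×69 mm vertical rails, 1982 mm tall, stand 459 mm apart (outside-to-outside) with their front faces coplanar on the −y side. 7 rungs, each 69 mm deep and 37 mm tall, span between the inner faces of the rails, front faces flush with the rails. The lowest rung's underside is at z = 284 mm and rungs are spaced 259 mm apart (underside to underside).

C is a four-legged stool. The seat is a 354×291×22 mm slab whose top surface is at z = 435 mm; four round legs, each 44 mm in diameter, run from the floor (z = 0) to the underside of the seat, each leg's axis is inset half a diameter from the nearest pair of seat edges (so the leg's bounding box is flush with the corner).

The ladder is on top of the table. Two stools sit around the table at the −y, +y sides.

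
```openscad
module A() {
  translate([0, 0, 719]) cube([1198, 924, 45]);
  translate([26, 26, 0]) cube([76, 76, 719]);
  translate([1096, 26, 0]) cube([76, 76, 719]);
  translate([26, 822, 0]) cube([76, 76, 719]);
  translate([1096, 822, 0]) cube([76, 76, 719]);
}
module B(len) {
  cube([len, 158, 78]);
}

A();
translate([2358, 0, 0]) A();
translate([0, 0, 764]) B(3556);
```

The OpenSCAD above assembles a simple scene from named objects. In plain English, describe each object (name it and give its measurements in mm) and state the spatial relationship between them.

A is a table with a 1198×924 mm rectangular top, 45 mm thick, top surface at z = 764 mm, supported by four 76×76 mm square legs, each inset 26 mm from the nearest pair of top edges, running from the floor.

B is a rectangular beam 3556 mm long (x), 158 mm deep (y), 78 mm thick (z).

The beam spans the tops of two tables placed 1160 mm apart, resting at z = 764 mm.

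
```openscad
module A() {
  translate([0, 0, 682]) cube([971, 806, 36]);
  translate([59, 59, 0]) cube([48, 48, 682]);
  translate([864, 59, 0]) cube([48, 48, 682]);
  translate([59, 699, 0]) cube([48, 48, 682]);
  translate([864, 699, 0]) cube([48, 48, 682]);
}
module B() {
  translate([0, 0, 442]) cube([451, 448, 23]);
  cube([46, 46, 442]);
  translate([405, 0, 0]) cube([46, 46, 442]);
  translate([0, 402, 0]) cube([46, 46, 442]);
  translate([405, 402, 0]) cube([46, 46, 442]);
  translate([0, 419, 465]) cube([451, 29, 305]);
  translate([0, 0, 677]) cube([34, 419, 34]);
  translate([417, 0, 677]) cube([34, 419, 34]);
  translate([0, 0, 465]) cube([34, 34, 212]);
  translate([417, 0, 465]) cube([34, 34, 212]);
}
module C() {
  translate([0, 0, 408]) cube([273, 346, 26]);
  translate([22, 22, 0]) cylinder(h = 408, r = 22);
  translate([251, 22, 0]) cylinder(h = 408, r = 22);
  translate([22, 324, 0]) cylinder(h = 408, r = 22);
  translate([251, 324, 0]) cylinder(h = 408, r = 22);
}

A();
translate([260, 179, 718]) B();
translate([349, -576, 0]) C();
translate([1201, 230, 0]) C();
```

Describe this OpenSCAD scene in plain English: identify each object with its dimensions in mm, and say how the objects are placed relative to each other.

A is a table with a 971×806 mm rectangular top, 36 mm thick, top surface at z = 718 mm, supported by four 48×48 mm square legs, each inset 59 mm from the nearest pair of top edges, running from the floor.

B is a chair. The seat is a 451×448×23 mm slab with its top at z = 465 mm, on four 46×46 mm corner legs (flush with the seat edges, standing on z = 0). A flat backrest 29 mm thick, 305 mm tall, spans the full seat width and rises from the seat top along its +y edge, rear face flush with the rear of the seat. Two armrests of 34×34 mm section run along each side from the seat's front edge to the front of the backrest, top faces 246 mm above the seat top and outer faces flush with the seat's x-edges; a 34×34 mm post under the front of each armrest stands on the seat at the front corner.

C is a four-legged stool. The seat is a 273×346×26 mm slab whose top surface is at z = 434 mm; four round legs, each 44 mm in diameter, run from the floor (z = 0) to the underside of the seat, each leg's axis is inset half a diameter from the nearest pair of seat edges (so the leg's bounding box is flush with the corner).

The chair is on top of the table, centred. Two stools sit around the table at the −y, +x sides.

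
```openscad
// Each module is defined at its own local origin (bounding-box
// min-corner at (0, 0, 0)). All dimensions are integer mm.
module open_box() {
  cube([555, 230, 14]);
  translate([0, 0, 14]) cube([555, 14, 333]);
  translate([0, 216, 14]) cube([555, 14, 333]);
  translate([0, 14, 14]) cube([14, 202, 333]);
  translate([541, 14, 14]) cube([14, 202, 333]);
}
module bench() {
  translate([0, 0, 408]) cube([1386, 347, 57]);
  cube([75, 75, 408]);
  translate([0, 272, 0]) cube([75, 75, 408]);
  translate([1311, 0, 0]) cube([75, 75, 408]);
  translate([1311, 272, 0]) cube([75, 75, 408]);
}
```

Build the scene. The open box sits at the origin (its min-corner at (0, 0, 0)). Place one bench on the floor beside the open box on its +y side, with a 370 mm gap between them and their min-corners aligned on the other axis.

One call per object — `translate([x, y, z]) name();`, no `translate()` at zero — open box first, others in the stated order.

open_box();
translate([0, 600, 0]) bench();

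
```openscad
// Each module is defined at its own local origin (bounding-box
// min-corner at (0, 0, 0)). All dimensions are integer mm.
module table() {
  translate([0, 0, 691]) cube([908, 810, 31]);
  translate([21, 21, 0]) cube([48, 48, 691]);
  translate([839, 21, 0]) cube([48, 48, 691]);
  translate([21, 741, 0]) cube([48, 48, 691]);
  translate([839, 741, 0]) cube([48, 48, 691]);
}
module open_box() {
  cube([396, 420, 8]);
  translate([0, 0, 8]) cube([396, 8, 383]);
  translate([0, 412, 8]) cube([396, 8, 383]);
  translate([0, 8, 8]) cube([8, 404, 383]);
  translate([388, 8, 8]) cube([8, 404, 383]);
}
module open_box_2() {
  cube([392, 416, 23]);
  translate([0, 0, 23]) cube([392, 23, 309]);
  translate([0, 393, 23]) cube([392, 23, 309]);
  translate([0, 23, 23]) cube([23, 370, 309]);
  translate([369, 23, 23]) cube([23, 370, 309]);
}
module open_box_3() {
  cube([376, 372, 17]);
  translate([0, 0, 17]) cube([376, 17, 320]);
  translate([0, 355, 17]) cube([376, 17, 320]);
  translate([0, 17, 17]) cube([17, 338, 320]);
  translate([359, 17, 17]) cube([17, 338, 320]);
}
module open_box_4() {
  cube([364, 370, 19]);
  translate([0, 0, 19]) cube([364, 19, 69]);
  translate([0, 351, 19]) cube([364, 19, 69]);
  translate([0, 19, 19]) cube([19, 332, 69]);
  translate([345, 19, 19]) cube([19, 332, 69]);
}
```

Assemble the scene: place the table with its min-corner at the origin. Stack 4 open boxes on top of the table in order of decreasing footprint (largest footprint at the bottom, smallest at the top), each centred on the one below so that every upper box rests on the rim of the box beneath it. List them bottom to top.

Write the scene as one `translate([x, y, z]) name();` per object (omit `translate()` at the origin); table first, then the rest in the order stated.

table();
translate([256, 195, 722]) open_box();
translate([258, 197, 1113]) open_box_2();
translate([266, 219, 1445]) open_box_3();
translate([272, 220, 1782]) open_box_4();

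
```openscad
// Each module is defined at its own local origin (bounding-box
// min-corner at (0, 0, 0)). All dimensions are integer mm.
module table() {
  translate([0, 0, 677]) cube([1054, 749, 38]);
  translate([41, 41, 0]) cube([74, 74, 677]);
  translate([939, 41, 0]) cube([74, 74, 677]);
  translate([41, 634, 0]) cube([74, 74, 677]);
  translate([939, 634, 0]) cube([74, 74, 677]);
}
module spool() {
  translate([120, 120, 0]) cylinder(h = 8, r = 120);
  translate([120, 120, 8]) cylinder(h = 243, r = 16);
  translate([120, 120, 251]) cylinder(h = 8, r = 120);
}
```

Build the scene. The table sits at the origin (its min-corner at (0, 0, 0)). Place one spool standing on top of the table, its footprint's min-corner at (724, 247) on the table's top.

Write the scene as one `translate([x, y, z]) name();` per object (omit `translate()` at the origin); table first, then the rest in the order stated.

table();
translate([724, 247, 715]) spool();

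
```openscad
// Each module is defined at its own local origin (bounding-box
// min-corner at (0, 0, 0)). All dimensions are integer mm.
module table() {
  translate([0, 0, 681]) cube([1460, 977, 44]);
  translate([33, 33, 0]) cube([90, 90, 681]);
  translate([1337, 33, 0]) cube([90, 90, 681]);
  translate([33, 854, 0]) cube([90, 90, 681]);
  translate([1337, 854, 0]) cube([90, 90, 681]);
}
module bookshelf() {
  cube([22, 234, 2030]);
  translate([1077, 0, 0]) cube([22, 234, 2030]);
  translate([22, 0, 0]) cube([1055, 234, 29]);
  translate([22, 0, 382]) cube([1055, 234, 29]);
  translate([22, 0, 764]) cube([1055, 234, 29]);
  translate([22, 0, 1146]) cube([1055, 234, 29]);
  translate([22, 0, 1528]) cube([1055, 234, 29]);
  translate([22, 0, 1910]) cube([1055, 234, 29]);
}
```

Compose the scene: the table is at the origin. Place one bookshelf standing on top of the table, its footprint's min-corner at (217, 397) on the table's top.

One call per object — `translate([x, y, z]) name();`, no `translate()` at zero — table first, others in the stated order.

table();
translate([217, 397, 725]) bookshelf();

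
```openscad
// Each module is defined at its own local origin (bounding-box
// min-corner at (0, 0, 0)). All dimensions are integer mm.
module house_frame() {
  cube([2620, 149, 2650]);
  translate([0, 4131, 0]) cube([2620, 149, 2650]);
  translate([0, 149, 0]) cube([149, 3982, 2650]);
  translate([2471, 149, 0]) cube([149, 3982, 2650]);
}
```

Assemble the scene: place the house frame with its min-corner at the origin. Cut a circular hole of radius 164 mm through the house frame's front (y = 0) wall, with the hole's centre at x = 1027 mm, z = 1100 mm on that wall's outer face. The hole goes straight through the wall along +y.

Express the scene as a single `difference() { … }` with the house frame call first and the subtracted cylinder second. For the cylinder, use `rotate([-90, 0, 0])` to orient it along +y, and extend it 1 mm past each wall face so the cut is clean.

difference() {
  house_frame();
  translate([1027, -1, 1100]) rotate([-90, 0, 0]) cylinder(h = 151, r = 164);
}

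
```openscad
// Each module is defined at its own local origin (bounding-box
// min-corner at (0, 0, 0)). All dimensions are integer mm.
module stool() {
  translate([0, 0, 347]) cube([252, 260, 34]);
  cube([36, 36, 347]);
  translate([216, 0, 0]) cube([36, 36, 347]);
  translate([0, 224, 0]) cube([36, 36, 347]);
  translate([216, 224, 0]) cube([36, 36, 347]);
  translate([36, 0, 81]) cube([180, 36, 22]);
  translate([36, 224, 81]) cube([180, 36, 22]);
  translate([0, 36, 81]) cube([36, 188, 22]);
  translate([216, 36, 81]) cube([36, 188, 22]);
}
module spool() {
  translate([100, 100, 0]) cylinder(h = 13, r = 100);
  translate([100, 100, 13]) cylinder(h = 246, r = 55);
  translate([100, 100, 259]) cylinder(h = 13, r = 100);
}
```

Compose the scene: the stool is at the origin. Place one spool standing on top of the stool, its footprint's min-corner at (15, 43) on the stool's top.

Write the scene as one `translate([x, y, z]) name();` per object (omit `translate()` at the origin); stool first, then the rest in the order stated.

stool();
translate([15, 43, 381]) spool();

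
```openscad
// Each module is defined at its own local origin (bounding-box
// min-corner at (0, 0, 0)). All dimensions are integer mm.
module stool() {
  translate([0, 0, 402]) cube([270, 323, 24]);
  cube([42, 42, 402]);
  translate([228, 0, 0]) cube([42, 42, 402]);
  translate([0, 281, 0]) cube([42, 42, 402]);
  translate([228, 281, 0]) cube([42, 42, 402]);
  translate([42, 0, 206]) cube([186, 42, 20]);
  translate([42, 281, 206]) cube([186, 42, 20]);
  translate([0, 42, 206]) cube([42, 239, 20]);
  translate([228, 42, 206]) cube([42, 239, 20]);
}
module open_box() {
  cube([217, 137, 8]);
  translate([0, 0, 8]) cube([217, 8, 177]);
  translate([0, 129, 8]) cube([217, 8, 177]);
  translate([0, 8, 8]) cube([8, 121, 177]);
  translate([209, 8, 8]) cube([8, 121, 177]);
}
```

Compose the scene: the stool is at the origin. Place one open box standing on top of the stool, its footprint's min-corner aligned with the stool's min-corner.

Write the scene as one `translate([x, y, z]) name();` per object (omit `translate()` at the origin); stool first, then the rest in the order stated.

stool();
translate([0, 0, 426]) open_box();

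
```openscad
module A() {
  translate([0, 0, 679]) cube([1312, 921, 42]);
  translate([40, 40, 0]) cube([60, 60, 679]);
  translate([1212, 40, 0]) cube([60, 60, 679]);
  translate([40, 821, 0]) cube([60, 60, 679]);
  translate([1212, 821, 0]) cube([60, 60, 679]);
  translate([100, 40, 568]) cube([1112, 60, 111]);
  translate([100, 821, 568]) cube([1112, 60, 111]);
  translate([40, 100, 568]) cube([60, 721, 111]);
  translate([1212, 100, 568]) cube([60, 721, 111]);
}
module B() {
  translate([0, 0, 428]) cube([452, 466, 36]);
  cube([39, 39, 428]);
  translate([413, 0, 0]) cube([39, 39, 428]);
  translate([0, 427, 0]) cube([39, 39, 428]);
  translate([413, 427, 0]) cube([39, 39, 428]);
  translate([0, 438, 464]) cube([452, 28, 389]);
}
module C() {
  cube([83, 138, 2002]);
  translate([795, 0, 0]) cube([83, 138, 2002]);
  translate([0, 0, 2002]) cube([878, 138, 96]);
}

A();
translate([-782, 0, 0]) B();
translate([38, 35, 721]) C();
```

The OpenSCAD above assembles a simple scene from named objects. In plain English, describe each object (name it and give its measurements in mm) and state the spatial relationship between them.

A is a rectangular dining table. The top is 1312×921×42 mm with its upper surface at z = 721 mm. It stands on four 60×60 mm square legs, each inset 40 mm from the nearest pair of top edges, running from the floor to the underside of the top. Four apron rails, 60 mm thick and 111 mm tall, run between adjacent legs with their top edges flush with the underside of the top and their outer faces flush with the legs' outer faces.

B is a chair: 452×466 mm seat, 36 mm thick, top at z = 464 mm, on four 39 mm square corner legs flush with the seat edges. A 28 mm thick backrest slab spans the full seat width, extending 389 mm above the seat top, its back face flush with the seat's +y edge.

C is a door frame. The clear opening is 712 mm wide and 2002 mm high. Two 83 mm wide jambs, 138 mm deep, stand either side of the opening from the floor to the top of the opening. A 96 mm thick head sits across the top of both jambs, spanning the full outside width of the frame.

The chair is on the floor beside the table on its −x side. The door frame is on top of the table.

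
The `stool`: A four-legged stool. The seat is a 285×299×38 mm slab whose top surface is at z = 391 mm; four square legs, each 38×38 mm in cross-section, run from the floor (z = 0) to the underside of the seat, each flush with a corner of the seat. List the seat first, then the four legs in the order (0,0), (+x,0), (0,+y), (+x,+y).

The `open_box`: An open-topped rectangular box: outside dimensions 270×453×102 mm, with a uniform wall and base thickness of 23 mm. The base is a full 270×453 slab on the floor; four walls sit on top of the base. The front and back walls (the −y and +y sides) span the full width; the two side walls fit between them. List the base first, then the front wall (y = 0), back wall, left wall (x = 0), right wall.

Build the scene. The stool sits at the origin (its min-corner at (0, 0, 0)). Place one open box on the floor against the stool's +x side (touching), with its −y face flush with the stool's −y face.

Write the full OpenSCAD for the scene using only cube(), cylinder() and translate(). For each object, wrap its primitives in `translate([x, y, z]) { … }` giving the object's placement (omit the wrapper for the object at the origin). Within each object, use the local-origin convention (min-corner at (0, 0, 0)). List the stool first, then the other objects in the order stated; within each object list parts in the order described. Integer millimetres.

translate([0, 0, 353]) cube([285, 299, 38]);
cube([38, 38, 353]);
translate([247, 0, 0]) cube([38, 38, 353]);
translate([0, 261, 0]) cube([38, 38, 353]);
translate([247, 261, 0]) cube([38, 38, 353]);
translate([285, 0, 0]) {
  cube([270, 453, 23]);
  translate([0, 0, 23]) cube([270, 23, 79]);
  translate([0, 430, 23]) cube([270, 23, 79]);
  translate([0, 23, 23]) cube([23, 407, 79]);
  translate([247, 23, 23]) cube([23, 407, 79]);
}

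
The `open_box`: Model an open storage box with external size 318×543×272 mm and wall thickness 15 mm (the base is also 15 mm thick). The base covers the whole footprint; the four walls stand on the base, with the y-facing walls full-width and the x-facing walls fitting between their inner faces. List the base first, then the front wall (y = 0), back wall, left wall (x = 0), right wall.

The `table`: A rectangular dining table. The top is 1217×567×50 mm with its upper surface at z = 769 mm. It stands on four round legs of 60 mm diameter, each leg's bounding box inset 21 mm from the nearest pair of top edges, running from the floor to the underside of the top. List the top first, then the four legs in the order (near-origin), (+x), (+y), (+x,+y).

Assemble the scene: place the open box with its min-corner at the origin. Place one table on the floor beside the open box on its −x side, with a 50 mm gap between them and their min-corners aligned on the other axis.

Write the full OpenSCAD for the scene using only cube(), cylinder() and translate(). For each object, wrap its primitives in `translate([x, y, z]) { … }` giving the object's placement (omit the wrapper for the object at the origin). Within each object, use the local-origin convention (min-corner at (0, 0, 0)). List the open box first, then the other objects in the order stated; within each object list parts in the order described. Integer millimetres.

cube([318, 543, 15]);
translate([0, 0, 15]) cube([318, 15, 257]);
translate([0, 528, 15]) cube([318, 15, 257]);
translate([0, 15, 15]) cube([15, 513, 257]);
translate([303, 15, 15]) cube([15, 513, 257]);
translate([-1267, 0, 0]) {
  translate([0, 0, 719]) cube([1217, 567, 50]);
  translate([51, 51, 0]) cylinder(h = 719, r = 30);
  translate([1166, 51, 0]) cylinder(h = 719, r = 30);
  translate([51, 516, 0]) cylinder(h = 719, r = 30);
  translate([1166, 516, 0]) cylinder(h = 719, r = 30);
}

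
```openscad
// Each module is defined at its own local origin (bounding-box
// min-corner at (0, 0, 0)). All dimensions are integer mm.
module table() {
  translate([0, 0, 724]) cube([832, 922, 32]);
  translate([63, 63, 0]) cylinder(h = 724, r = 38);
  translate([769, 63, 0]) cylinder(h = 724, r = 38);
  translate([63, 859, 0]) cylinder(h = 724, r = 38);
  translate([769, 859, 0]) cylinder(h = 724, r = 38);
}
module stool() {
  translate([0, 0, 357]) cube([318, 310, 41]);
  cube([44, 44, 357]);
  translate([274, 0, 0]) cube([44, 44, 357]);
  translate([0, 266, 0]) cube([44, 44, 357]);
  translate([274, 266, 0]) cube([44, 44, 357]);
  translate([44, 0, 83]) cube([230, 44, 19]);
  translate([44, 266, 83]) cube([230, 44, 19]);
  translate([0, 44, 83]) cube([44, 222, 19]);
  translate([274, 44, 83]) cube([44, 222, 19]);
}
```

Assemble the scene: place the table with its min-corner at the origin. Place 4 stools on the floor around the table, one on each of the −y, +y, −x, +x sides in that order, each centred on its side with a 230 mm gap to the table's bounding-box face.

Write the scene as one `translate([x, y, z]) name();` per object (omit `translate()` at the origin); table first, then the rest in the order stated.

table();
translate([257, -540, 0]) stool();
translate([257, 1152, 0]) stool();
translate([-548, 306, 0]) stool();
translate([1062, 306, 0]) stool();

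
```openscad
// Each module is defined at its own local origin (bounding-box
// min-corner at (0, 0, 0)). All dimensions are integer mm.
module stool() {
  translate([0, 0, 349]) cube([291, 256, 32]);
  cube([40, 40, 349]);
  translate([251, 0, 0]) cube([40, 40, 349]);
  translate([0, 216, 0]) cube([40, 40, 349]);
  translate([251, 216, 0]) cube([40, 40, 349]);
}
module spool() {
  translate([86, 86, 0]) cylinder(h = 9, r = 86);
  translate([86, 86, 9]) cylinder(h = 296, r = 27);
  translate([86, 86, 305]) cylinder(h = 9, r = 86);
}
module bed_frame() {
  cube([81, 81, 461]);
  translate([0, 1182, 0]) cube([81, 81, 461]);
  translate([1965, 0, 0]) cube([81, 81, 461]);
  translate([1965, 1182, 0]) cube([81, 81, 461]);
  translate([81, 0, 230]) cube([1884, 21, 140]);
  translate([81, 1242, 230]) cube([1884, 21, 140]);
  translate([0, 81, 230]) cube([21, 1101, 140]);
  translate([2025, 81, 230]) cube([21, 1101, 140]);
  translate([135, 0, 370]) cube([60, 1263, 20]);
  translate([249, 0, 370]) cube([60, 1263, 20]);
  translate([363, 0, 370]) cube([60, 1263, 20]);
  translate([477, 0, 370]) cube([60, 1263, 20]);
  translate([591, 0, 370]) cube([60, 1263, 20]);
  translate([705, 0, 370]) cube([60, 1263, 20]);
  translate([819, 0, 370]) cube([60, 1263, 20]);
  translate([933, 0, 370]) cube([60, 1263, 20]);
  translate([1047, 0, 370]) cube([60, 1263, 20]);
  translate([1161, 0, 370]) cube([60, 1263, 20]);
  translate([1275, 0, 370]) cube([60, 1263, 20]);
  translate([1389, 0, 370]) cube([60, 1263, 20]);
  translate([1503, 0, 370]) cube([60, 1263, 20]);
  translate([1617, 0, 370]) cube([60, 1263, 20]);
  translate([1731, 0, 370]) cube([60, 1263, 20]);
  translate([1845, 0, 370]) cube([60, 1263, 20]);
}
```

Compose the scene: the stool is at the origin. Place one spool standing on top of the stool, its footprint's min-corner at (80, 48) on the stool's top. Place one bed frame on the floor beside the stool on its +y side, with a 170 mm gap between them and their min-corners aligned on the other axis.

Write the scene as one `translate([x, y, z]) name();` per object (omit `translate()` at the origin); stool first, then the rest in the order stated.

stool();
translate([80, 48, 381]) spool();
translate([0, 426, 0]) bed_frame();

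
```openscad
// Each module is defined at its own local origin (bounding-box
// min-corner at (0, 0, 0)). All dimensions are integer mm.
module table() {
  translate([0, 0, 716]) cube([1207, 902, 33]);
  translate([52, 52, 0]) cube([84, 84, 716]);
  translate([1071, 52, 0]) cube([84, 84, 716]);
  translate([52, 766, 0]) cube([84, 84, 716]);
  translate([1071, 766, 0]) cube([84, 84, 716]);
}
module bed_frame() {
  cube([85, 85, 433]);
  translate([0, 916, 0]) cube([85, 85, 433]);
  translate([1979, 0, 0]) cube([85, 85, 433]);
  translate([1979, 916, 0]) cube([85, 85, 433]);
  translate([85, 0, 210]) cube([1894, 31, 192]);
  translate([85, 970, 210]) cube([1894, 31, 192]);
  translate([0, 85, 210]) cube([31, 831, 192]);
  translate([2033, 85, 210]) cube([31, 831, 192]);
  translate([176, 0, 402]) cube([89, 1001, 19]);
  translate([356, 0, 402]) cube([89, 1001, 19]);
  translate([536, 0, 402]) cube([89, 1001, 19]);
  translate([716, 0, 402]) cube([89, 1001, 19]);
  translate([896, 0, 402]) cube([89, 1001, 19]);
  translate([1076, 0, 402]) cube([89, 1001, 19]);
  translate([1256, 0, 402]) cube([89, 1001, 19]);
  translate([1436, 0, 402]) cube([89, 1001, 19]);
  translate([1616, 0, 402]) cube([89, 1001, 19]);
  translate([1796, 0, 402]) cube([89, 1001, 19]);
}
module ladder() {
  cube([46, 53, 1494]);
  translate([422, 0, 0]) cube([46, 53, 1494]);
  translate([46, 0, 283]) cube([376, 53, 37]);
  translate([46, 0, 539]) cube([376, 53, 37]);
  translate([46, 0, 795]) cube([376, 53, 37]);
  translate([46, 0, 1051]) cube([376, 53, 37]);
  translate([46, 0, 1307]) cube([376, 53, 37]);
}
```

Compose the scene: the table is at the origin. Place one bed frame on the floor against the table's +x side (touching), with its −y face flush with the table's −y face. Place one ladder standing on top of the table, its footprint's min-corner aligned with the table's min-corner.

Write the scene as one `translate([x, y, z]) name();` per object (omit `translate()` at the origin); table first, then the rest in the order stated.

table();
translate([1207, 0, 0]) bed_frame();
translate([0, 0, 749]) ladder();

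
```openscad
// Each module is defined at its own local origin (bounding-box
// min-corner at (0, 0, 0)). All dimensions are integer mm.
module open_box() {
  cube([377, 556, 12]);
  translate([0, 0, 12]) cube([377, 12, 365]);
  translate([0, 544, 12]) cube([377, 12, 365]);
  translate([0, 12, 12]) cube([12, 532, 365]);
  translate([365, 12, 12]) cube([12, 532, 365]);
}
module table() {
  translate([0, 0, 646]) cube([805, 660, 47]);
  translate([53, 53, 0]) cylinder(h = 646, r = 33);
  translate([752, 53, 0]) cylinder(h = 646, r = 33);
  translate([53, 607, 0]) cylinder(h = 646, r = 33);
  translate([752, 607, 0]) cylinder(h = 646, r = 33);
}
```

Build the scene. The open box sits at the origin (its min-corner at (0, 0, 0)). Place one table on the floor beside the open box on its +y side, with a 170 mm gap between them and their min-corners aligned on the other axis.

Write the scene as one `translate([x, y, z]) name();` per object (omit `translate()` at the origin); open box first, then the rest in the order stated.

open_box();
translate([0, 726, 0]) table();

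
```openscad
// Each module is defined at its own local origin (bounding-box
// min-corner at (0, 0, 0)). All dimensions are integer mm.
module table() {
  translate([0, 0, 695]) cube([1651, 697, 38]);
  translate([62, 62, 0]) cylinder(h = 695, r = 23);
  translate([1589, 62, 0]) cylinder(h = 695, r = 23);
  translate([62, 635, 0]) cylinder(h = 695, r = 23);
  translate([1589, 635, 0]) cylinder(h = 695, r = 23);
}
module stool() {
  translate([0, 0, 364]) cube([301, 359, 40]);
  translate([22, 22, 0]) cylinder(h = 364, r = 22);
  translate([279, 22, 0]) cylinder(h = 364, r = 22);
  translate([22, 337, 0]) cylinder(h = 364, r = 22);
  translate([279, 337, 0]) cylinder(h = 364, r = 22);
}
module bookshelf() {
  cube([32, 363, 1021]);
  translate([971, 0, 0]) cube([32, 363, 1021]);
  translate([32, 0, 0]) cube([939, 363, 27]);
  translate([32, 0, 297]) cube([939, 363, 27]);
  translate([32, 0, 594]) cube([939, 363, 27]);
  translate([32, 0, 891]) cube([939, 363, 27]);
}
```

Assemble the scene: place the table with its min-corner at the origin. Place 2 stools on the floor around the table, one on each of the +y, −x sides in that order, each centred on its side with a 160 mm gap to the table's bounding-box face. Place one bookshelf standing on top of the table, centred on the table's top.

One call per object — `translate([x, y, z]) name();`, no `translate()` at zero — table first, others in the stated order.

table();
translate([675, 857, 0]) stool();
translate([-461, 169, 0]) stool();
translate([324, 167, 733]) bookshelf();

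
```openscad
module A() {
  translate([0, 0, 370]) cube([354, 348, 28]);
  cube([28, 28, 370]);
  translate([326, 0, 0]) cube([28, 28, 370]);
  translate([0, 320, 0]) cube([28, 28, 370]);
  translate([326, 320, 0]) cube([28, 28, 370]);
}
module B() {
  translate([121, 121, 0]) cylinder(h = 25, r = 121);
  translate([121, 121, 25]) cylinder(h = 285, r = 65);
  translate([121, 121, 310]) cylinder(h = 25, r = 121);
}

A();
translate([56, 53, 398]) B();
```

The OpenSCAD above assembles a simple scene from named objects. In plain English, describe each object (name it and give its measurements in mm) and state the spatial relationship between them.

A is a four-legged stool. The seat is 354×348 mm, 28 mm thick, top at z = 398 mm. It stands on four square legs, each 28×28 mm in cross-section, from z = 0 to the seat underside, each flush with a corner of the seat.

B is a spool: two coaxial disc flanges of radius 121 mm and thickness 25 mm, joined by a core cylinder of radius 65 mm and height 285 mm. The lower flange rests on z = 0 and the three cylinders share a vertical axis.

The spool is on top of the stool, centred.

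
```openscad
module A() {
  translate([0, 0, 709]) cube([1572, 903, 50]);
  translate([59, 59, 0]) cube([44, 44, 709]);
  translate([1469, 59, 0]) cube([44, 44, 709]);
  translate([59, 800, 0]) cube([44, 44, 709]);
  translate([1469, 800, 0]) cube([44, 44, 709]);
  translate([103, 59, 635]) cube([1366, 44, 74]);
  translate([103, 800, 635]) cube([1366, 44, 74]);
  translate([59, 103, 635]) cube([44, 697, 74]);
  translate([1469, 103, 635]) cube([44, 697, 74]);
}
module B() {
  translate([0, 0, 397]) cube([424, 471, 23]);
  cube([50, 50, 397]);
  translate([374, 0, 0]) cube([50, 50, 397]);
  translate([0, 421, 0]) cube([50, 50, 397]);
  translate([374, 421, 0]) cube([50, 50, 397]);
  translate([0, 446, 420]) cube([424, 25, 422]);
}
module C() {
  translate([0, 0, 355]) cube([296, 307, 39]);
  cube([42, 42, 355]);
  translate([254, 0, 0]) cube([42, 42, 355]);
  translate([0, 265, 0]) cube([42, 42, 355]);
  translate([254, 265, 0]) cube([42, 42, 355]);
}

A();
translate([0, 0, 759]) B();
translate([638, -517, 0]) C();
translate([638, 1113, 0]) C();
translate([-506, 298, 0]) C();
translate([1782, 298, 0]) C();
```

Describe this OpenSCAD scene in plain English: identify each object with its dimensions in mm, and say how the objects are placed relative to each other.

A is a table with a 1572×903 mm rectangular top, 50 mm thick, top surface at z = 759 mm, supported by four 44×44 mm square legs, each inset 59 mm from the nearest pair of top edges, running from the floor. Four apron rails, 44 mm thick and 74 mm tall, run between adjacent legs with their top edges flush with the underside of the top and their outer faces flush with the legs' outer faces.

B is a chair. The seat is a 424×471×23 mm slab with its top at z = 420 mm, on four 50×50 mm corner legs (flush with the seat edges, standing on z = 0). A flat backrest 25 mm thick, 422 mm tall, spans the full seat width and rises from the seat top along its +y edge, rear face flush with the rear of the seat.

C is a four-legged stool. The seat is 296×307 mm, 39 mm thick, top at z = 394 mm. It stands on four square legs, each 42×42 mm in cross-section, from z = 0 to the seat underside, each flush with a corner of the seat.

The chair is on top of the table. Four stools sit around the table at the −y, +y, −x, +x sides.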